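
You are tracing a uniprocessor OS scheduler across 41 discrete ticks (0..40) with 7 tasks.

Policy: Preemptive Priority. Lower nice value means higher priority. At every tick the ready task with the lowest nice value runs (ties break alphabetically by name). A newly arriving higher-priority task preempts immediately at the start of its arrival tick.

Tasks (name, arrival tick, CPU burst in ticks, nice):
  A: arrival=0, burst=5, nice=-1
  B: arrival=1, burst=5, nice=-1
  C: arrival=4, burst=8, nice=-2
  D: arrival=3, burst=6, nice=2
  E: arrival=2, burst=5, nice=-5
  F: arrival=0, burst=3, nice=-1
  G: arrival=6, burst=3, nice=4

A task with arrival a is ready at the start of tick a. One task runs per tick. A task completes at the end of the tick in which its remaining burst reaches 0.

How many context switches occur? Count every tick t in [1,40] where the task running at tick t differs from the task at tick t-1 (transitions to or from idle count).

t=0: ready={A,F} → run A
t=1: ready={A,B,F} → run A
t=2: ready={A,B,E,F} → run E
t=3: ready={A,B,D,E,F} → run E
t=4: ready={A,B,C,D,E,F} → run E
t=5: ready={A,B,C,D,E,F} → run E
t=6: ready={A,B,C,D,E,F,G} → run E
t=7: ready={A,B,C,D,F,G} → run C
t=8: ready={A,B,C,D,F,G} → run C
t=9: ready={A,B,C,D,F,G} → run C
t=10: ready={A,B,C,D,F,G} → run C
t=11: ready={A,B,C,D,F,G} → run C
t=12: ready={A,B,C,D,F,G} → run C
t=13: ready={A,B,C,D,F,G} → run C
t=14: ready={A,B,C,D,F,G} → run C
t=15: ready={A,B,D,F,G} → run A
t=16: ready={A,B,D,F,G} → run A
t=17: ready={A,B,D,F,G} → run A
t=18: ready={B,D,F,G} → run B
t=19: ready={B,D,F,G} → run B
t=20: ready={B,D,F,G} → run B
t=21: ready={B,D,F,G} → run B
t=22: ready={B,D,F,G} → run B
t=23: ready={D,F,G} → run F
t=24: ready={D,F,G} → run F
t=25: ready={D,F,G} → run F
t=26: ready={D,G} → run D
t=27: ready={D,G} → run D
t=28: ready={D,G} → run D
t=29: ready={D,G} → run D
t=30: ready={D,G} → run D
t=31: ready={D,G} → run D
t=32: ready={G} → run G
t=33: ready={G} → run G
t=34: ready={G} → run G
t=35: (idle)
t=36: (idle)
t=37: (idle)
t=38: (idle)
t=39: (idle)
t=40: (idle)

context switches = 8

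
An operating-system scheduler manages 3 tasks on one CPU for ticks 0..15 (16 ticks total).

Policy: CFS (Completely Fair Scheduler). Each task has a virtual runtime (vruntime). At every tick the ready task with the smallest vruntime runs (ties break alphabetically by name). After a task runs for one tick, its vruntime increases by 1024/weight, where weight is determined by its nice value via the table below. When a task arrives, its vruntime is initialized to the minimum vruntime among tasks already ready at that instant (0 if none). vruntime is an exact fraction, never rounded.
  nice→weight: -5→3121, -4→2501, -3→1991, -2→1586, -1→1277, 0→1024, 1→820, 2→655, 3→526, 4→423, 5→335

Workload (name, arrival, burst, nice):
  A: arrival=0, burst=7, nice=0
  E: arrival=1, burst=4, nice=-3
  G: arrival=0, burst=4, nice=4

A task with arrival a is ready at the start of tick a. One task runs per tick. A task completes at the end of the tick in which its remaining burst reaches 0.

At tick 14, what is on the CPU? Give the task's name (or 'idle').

t=0: vr[A=0 G=0] → run A
t=1: vr[A=1 E=0 G=0] → run E
t=2: vr[A=1 E=1024/1991 G=0] → run G
t=3: vr[A=1 E=1024/1991 G=1024/423] → run E
t=4: vr[A=1 E=2048/1991 G=1024/423] → run A
t=5: vr[A=2 E=2048/1991 G=1024/423] → run E
t=6: vr[A=2 E=3072/1991 G=1024/423] → run E
t=7: vr[A=2 G=1024/423] → run A
t=8: vr[A=3 G=1024/423] → run G
t=9: vr[A=3 G=2048/423] → run A
t=10: vr[A=4 G=2048/423] → run A
t=11: vr[A=5 G=2048/423] → run G
t=12: vr[A=5 G=1024/141] → run A
t=13: vr[A=6 G=1024/141] → run A
t=14: vr[G=1024/141] → run G
t=15: (idle)

running at tick 14 = G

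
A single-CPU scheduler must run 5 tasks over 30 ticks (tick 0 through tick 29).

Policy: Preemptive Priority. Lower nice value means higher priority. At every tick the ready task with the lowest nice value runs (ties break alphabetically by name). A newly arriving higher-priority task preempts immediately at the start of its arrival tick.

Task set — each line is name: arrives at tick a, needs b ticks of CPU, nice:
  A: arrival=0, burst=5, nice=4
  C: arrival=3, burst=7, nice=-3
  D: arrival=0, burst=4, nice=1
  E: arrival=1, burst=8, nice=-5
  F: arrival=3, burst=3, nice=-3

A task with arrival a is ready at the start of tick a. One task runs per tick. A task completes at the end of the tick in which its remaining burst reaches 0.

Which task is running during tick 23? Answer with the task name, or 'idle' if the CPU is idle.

running at tick 23 = A

t=0: ready={A,D} → run D
t=1: ready={A,D,E} → run E
t=2: ready={A,D,E} → run E
t=3: ready={A,C,D,E,F} → run E
t=4: ready={A,C,D,E,F} → run E
t=5: ready={A,C,D,E,F} → run E
t=6: ready={A,C,D,E,F} → run E
t=7: ready={A,C,D,E,F} → run E
t=8: ready={A,C,D,E,F} → run E
t=9: ready={A,C,D,F} → run C
t=10: ready={A,C,D,F} → run C
t=11: ready={A,C,D,F} → run C
t=12: ready={A,C,D,F} → run C
t=13: ready={A,C,D,F} → run C
t=14: ready={A,C,D,F} → run C
t=15: ready={A,C,D,F} → run C
t=16: ready={A,D,F} → run F
t=17: ready={A,D,F} → run F
t=18: ready={A,D,F} → run F
t=19: ready={A,D} → run D
t=20: ready={A,D} → run D
t=21: ready={A,D} → run D
t=22: ready={A} → run A
t=23: ready={A} → run A
t=24: ready={A} → run A
t=25: ready={A} → run A
t=26: ready={A} → run A
t=27: (idle)
t=28: (idle)
t=29: (idle)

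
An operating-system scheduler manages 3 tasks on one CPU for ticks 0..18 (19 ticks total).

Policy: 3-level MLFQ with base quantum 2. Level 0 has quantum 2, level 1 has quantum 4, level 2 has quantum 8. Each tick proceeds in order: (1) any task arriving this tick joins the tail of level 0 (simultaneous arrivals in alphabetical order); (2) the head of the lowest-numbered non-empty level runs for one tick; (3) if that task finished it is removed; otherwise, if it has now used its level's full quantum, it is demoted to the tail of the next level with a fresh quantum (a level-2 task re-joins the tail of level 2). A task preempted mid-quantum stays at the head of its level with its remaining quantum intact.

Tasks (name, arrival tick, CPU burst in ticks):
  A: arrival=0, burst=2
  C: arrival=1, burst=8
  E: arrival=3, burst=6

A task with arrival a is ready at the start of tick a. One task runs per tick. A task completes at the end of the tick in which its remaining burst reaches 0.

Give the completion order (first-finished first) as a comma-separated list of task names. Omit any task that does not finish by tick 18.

completion order = A, E, C

t=0: L0/L1/L2 = A/-/- → run A
t=1: L0/L1/L2 = AC/-/- → run A
t=2: L0/L1/L2 = C/-/- → run C
t=3: L0/L1/L2 = CE/-/- → run C
t=4: L0/L1/L2 = E/C/- → run E
t=5: L0/L1/L2 = E/C/- → run E
t=6: L0/L1/L2 = -/CE/- → run C
t=7: L0/L1/L2 = -/CE/- → run C
t=8: L0/L1/L2 = -/CE/- → run C
t=9: L0/L1/L2 = -/CE/- → run C
t=10: L0/L1/L2 = -/E/C → run E
t=11: L0/L1/L2 = -/E/C → run E
t=12: L0/L1/L2 = -/E/C → run E
t=13: L0/L1/L2 = -/E/C → run E
t=14: L0/L1/L2 = -/-/C → run C
t=15: L0/L1/L2 = -/-/C → run C
t=16: (idle)
t=17: (idle)
t=18: (idle)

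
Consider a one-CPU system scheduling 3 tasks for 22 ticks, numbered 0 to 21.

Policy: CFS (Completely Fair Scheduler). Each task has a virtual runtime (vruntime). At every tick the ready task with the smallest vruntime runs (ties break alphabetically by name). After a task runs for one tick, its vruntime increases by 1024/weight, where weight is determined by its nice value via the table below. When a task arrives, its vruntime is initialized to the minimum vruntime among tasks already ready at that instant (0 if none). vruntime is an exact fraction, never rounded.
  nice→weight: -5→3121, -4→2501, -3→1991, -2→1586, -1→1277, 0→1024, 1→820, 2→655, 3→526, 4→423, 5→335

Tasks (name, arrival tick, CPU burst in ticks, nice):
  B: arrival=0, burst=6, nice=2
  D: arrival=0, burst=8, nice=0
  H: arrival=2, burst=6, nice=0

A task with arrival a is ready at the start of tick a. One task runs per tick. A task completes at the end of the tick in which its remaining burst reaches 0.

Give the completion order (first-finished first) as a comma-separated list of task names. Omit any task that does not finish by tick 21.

t=0: vr[B=0 D=0] → run B
t=1: vr[B=1024/655 D=0] → run D
t=2: vr[B=1024/655 D=1 H=1] → run D
t=3: vr[B=1024/655 D=2 H=1] → run H
t=4: vr[B=1024/655 D=2 H=2] → run B
t=5: vr[B=2048/655 D=2 H=2] → run D
t=6: vr[B=2048/655 D=3 H=2] → run H
t=7: vr[B=2048/655 D=3 H=3] → run D
t=8: vr[B=2048/655 D=4 H=3] → run H
t=9: vr[B=2048/655 D=4 H=4] → run B
t=10: vr[B=3072/655 D=4 H=4] → run D
t=11: vr[B=3072/655 D=5 H=4] → run H
t=12: vr[B=3072/655 D=5 H=5] → run B
t=13: vr[B=4096/655 D=5 H=5] → run D
t=14: vr[B=4096/655 D=6 H=5] → run H
t=15: vr[B=4096/655 D=6 H=6] → run D
t=16: vr[B=4096/655 D=7 H=6] → run H
t=17: vr[B=4096/655 D=7] → run B
t=18: vr[B=1024/131 D=7] → run D
t=19: vr[B=1024/131] → run B
t=20: (idle)
t=21: (idle)

completion order = H, D, B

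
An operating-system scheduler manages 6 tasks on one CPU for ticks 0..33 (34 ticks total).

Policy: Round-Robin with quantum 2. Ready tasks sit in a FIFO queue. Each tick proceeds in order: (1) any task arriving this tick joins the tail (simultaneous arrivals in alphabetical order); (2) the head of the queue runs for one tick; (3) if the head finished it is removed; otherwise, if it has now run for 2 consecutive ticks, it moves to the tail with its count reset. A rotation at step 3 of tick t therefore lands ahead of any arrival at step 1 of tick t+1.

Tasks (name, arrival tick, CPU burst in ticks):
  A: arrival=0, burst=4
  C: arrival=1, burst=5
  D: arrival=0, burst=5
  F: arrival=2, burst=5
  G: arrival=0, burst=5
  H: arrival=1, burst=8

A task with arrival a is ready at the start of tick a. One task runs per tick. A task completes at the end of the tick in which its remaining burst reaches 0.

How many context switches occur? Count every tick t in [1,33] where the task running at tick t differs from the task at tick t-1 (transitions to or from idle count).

context switches = 18

t=0: queue=[A,D,G] q_used=0 → run A
t=1: queue=[A,D,G,C,H] q_used=1 → run A
t=2: queue=[D,G,C,H,A,F] q_used=0 → run D
t=3: queue=[D,G,C,H,A,F] q_used=1 → run D
t=4: queue=[G,C,H,A,F,D] q_used=0 → run G
t=5: queue=[G,C,H,A,F,D] q_used=1 → run G
t=6: queue=[C,H,A,F,D,G] q_used=0 → run C
t=7: queue=[C,H,A,F,D,G] q_used=1 → run C
t=8: queue=[H,A,F,D,G,C] q_used=0 → run H
t=9: queue=[H,A,F,D,G,C] q_used=1 → run H
t=10: queue=[A,F,D,G,C,H] q_used=0 → run A
t=11: queue=[A,F,D,G,C,H] q_used=1 → run A
t=12: queue=[F,D,G,C,H] q_used=0 → run F
t=13: queue=[F,D,G,C,H] q_used=1 → run F
t=14: queue=[D,G,C,H,F] q_used=0 → run D
t=15: queue=[D,G,C,H,F] q_used=1 → run D
t=16: queue=[G,C,H,F,D] q_used=0 → run G
t=17: queue=[G,C,H,F,D] q_used=1 → run G
t=18: queue=[C,H,F,D,G] q_used=0 → run C
t=19: queue=[C,H,F,D,G] q_used=1 → run C
t=20: queue=[H,F,D,G,C] q_used=0 → run H
t=21: queue=[H,F,D,G,C] q_used=1 → run H
t=22: queue=[F,D,G,C,H] q_used=0 → run F
t=23: queue=[F,D,G,C,H] q_used=1 → run F
t=24: queue=[D,G,C,H,F] q_used=0 → run D
t=25: queue=[G,C,H,F] q_used=0 → run G
t=26: queue=[C,H,F] q_used=0 → run C
t=27: queue=[H,F] q_used=0 → run H
t=28: queue=[H,F] q_used=1 → run H
t=29: queue=[F,H] q_used=0 → run F
t=30: queue=[H] q_used=0 → run H
t=31: queue=[H] q_used=1 → run H
t=32: (idle)
t=33: (idle)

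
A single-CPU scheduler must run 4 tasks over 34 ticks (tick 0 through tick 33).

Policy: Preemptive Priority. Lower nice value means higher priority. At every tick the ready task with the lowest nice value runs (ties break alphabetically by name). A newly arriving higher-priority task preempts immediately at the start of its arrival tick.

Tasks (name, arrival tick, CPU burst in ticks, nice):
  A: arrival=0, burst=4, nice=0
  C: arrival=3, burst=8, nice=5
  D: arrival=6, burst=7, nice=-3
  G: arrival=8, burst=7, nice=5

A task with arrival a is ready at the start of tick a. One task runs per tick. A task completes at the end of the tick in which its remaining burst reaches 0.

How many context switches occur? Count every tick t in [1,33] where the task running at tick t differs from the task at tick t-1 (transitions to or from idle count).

t=0: ready={A} → run A
t=1: ready={A} → run A
t=2: ready={A} → run A
t=3: ready={A,C} → run A
t=4: ready={C} → run C
t=5: ready={C} → run C
t=6: ready={C,D} → run D
t=7: ready={C,D} → run D
t=8: ready={C,D,G} → run D
t=9: ready={C,D,G} → run D
t=10: ready={C,D,G} → run D
t=11: ready={C,D,G} → run D
t=12: ready={C,D,G} → run D
t=13: ready={C,G} → run C
t=14: ready={C,G} → run C
t=15: ready={C,G} → run C
t=16: ready={C,G} → run C
t=17: ready={C,G} → run C
t=18: ready={C,G} → run C
t=19: ready={G} → run G
t=20: ready={G} → run G
t=21: ready={G} → run G
t=22: ready={G} → run G
t=23: ready={G} → run G
t=24: ready={G} → run G
t=25: ready={G} → run G
t=26: (idle)
t=27: (idle)
t=28: (idle)
t=29: (idle)
t=30: (idle)
t=31: (idle)
t=32: (idle)
t=33: (idle)

context switches = 5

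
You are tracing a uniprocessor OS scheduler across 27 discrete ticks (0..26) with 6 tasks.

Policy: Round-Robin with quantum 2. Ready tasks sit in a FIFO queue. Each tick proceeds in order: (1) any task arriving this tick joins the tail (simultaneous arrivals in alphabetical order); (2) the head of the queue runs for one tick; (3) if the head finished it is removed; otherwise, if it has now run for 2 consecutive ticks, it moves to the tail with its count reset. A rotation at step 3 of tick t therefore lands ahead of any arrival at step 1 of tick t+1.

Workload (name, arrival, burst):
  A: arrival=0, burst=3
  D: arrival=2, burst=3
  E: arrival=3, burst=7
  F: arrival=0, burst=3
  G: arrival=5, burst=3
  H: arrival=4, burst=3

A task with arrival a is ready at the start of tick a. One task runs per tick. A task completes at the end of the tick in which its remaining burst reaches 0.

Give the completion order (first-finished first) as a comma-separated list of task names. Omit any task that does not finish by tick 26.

completion order = A, F, D, H, G, E

t=0: queue=[A,F] q_used=0 → run A
t=1: queue=[A,F] q_used=1 → run A
t=2: queue=[F,A,D] q_used=0 → run F
t=3: queue=[F,A,D,E] q_used=1 → run F
t=4: queue=[A,D,E,F,H] q_used=0 → run A
t=5: queue=[D,E,F,H,G] q_used=0 → run D
t=6: queue=[D,E,F,H,G] q_used=1 → run D
t=7: queue=[E,F,H,G,D] q_used=0 → run E
t=8: queue=[E,F,H,G,D] q_used=1 → run E
t=9: queue=[F,H,G,D,E] q_used=0 → run F
t=10: queue=[H,G,D,E] q_used=0 → run H
t=11: queue=[H,G,D,E] q_used=1 → run H
t=12: queue=[G,D,E,H] q_used=0 → run G
t=13: queue=[G,D,E,H] q_used=1 → run G
t=14: queue=[D,E,H,G] q_used=0 → run D
t=15: queue=[E,H,G] q_used=0 → run E
t=16: queue=[E,H,G] q_used=1 → run E
t=17: queue=[H,G,E] q_used=0 → run H
t=18: queue=[G,E] q_used=0 → run G
t=19: queue=[E] q_used=0 → run E
t=20: queue=[E] q_used=1 → run E
t=21: queue=[E] q_used=0 → run E
t=22: (idle)
t=23: (idle)
t=24: (idle)
t=25: (idle)
t=26: (idle)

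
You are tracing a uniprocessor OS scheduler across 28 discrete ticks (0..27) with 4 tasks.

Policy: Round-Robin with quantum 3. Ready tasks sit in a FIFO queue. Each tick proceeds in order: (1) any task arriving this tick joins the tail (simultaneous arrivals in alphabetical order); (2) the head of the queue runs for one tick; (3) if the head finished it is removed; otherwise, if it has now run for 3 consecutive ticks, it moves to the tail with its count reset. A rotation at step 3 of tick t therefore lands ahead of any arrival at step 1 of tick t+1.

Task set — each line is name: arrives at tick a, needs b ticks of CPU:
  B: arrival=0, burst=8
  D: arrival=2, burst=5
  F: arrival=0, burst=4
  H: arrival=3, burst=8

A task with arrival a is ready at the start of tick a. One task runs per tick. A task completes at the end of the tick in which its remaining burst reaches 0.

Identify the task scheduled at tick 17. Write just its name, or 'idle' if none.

t=0: queue=[B,F] q_used=0 → run B
t=1: queue=[B,F] q_used=1 → run B
t=2: queue=[B,F,D] q_used=2 → run B
t=3: queue=[F,D,B,H] q_used=0 → run F
t=4: queue=[F,D,B,H] q_used=1 → run F
t=5: queue=[F,D,B,H] q_used=2 → run F
t=6: queue=[D,B,H,F] q_used=0 → run D
t=7: queue=[D,B,H,F] q_used=1 → run D
t=8: queue=[D,B,H,F] q_used=2 → run D
t=9: queue=[B,H,F,D] q_used=0 → run B
t=10: queue=[B,H,F,D] q_used=1 → run B
t=11: queue=[B,H,F,D] q_used=2 → run B
t=12: queue=[H,F,D,B] q_used=0 → run H
t=13: queue=[H,F,D,B] q_used=1 → run H
t=14: queue=[H,F,D,B] q_used=2 → run H
t=15: queue=[F,D,B,H] q_used=0 → run F
t=16: queue=[D,B,H] q_used=0 → run D
t=17: queue=[D,B,H] q_used=1 → run D
t=18: queue=[B,H] q_used=0 → run B
t=19: queue=[B,H] q_used=1 → run B
t=20: queue=[H] q_used=0 → run H
t=21: queue=[H] q_used=1 → run H
t=22: queue=[H] q_used=2 → run H
t=23: queue=[H] q_used=0 → run H
t=24: queue=[H] q_used=1 → run H
t=25: (idle)
t=26: (idle)
t=27: (idle)

running at tick 17 = D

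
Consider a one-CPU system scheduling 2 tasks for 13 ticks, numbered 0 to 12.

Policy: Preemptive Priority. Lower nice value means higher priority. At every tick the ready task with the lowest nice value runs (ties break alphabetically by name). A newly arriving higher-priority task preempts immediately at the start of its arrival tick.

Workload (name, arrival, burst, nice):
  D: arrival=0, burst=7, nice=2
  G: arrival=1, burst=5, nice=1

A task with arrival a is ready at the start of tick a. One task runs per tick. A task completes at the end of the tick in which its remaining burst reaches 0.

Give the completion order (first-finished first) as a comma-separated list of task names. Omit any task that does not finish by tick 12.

completion order = G, D

t=0: ready={D} → run D
t=1: ready={D,G} → run G
t=2: ready={D,G} → run G
t=3: ready={D,G} → run G
t=4: ready={D,G} → run G
t=5: ready={D,G} → run G
t=6: ready={D} → run D
t=7: ready={D} → run D
t=8: ready={D} → run D
t=9: ready={D} → run D
t=10: ready={D} → run D
t=11: ready={D} → run D
t=12: (idle)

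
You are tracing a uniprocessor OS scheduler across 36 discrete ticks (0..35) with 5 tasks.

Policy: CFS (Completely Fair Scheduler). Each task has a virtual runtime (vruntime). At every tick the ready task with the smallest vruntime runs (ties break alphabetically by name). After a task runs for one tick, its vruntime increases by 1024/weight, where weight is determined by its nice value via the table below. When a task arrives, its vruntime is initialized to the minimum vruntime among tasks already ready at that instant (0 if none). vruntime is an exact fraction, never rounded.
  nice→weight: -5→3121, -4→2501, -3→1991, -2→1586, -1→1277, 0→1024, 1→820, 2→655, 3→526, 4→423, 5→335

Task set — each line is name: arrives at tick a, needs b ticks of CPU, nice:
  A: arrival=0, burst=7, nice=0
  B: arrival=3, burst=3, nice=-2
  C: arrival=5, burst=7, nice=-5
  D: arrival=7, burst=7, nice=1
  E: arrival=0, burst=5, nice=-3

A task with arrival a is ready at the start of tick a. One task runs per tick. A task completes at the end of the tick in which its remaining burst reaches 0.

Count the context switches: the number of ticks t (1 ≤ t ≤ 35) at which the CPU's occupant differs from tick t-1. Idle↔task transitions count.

t=0: vr[A=0 E=0] → run A
t=1: vr[A=1 E=0] → run E
t=2: vr[A=1 E=1024/1991] → run E
t=3: vr[A=1 B=1 E=2048/1991] → run A
t=4: vr[A=2 B=1 E=2048/1991] → run B
t=5: vr[A=2 B=1305/793 C=2048/1991 E=2048/1991] → run C
t=6: vr[A=2 B=1305/793 C=8430592/6213911 E=2048/1991] → run E
t=7: vr[A=2 B=1305/793 C=8430592/6213911 D=8430592/6213911 E=3072/1991] → run C
t=8: vr[A=2 B=1305/793 C=10469376/6213911 D=8430592/6213911 E=3072/1991] → run D
t=9: vr[A=2 B=1305/793 C=10469376/6213911 D=3319032576/1273851755 E=3072/1991] → run E
t=10: vr[A=2 B=1305/793 C=10469376/6213911 D=3319032576/1273851755 E=4096/1991] → run B
t=11: vr[A=2 B=1817/793 C=10469376/6213911 D=3319032576/1273851755 E=4096/1991] → run C
t=12: vr[A=2 B=1817/793 C=12508160/6213911 D=3319032576/1273851755 E=4096/1991] → run A
t=13: vr[A=3 B=1817/793 C=12508160/6213911 D=3319032576/1273851755 E=4096/1991] → run C
t=14: vr[A=3 B=1817/793 C=14546944/6213911 D=3319032576/1273851755 E=4096/1991] → run E
t=15: vr[A=3 B=1817/793 C=14546944/6213911 D=3319032576/1273851755] → run B
t=16: vr[A=3 C=14546944/6213911 D=3319032576/1273851755] → run C
t=17: vr[A=3 C=16585728/6213911 D=3319032576/1273851755] → run D
t=18: vr[A=3 C=16585728/6213911 D=4909793792/1273851755] → run C
t=19: vr[A=3 C=18624512/6213911 D=4909793792/1273851755] → run C
t=20: vr[A=3 D=4909793792/1273851755] → run A
t=21: vr[A=4 D=4909793792/1273851755] → run D
t=22: vr[A=4 D=6500555008/1273851755] → run A
t=23: vr[A=5 D=6500555008/1273851755] → run A
t=24: vr[A=6 D=6500555008/1273851755] → run D
t=25: vr[A=6 D=8091316224/1273851755] → run A
t=26: vr[D=8091316224/1273851755] → run D
t=27: vr[D=1936415488/254770351] → run D
t=28: vr[D=11272838656/1273851755] → run D
t=29: (idle)
t=30: (idle)
t=31: (idle)
t=32: (idle)
t=33: (idle)
t=34: (idle)
t=35: (idle)

context switches = 24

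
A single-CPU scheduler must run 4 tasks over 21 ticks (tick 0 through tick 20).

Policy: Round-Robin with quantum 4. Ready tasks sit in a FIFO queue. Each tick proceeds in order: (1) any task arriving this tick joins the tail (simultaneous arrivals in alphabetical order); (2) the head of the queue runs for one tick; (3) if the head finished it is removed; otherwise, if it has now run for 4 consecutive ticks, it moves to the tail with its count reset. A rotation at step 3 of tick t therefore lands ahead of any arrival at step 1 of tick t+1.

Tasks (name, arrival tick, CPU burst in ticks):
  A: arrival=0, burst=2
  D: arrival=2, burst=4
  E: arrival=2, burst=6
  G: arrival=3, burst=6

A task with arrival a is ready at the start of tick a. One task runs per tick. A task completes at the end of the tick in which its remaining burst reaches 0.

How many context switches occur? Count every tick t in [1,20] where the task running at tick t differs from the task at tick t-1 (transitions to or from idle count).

context switches = 6

t=0: queue=[A] q_used=0 → run A
t=1: queue=[A] q_used=1 → run A
t=2: queue=[D,E] q_used=0 → run D
t=3: queue=[D,E,G] q_used=1 → run D
t=4: queue=[D,E,G] q_used=2 → run D
t=5: queue=[D,E,G] q_used=3 → run D
t=6: queue=[E,G] q_used=0 → run E
t=7: queue=[E,G] q_used=1 → run E
t=8: queue=[E,G] q_used=2 → run E
t=9: queue=[E,G] q_used=3 → run E
t=10: queue=[G,E] q_used=0 → run G
t=11: queue=[G,E] q_used=1 → run G
t=12: queue=[G,E] q_used=2 → run G
t=13: queue=[G,E] q_used=3 → run G
t=14: queue=[E,G] q_used=0 → run E
t=15: queue=[E,G] q_used=1 → run E
t=16: queue=[G] q_used=0 → run G
t=17: queue=[G] q_used=1 → run G
t=18: (idle)
t=19: (idle)
t=20: (idle)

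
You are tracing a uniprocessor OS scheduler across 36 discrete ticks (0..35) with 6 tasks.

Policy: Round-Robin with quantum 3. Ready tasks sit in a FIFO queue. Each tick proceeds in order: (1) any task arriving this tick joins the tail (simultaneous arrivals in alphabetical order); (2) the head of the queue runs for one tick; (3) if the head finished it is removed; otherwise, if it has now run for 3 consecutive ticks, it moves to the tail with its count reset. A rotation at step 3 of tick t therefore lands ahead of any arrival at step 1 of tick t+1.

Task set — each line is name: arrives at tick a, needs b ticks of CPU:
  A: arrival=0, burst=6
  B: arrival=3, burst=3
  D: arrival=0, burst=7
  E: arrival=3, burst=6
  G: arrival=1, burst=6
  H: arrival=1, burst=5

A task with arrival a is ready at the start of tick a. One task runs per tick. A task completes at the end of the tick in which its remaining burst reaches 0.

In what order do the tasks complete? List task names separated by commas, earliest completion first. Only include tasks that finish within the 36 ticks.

completion order = A, B, G, H, E, D

t=0: queue=[A,D] q_used=0 → run A
t=1: queue=[A,D,G,H] q_used=1 → run A
t=2: queue=[A,D,G,H] q_used=2 → run A
t=3: queue=[D,G,H,A,B,E] q_used=0 → run D
t=4: queue=[D,G,H,A,B,E] q_used=1 → run D
t=5: queue=[D,G,H,A,B,E] q_used=2 → run D
t=6: queue=[G,H,A,B,E,D] q_used=0 → run G
t=7: queue=[G,H,A,B,E,D] q_used=1 → run G
t=8: queue=[G,H,A,B,E,D] q_used=2 → run G
t=9: queue=[H,A,B,E,D,G] q_used=0 → run H
t=10: queue=[H,A,B,E,D,G] q_used=1 → run H
t=11: queue=[H,A,B,E,D,G] q_used=2 → run H
t=12: queue=[A,B,E,D,G,H] q_used=0 → run A
t=13: queue=[A,B,E,D,G,H] q_used=1 → run A
t=14: queue=[A,B,E,D,G,H] q_used=2 → run A
t=15: queue=[B,E,D,G,H] q_used=0 → run B
t=16: queue=[B,E,D,G,H] q_used=1 → run B
t=17: queue=[B,E,D,G,H] q_used=2 → run B
t=18: queue=[E,D,G,H] q_used=0 → run E
t=19: queue=[E,D,G,H] q_used=1 → run E
t=20: queue=[E,D,G,H] q_used=2 → run E
t=21: queue=[D,G,H,E] q_used=0 → run D
t=22: queue=[D,G,H,E] q_used=1 → run D
t=23: queue=[D,G,H,E] q_used=2 → run D
t=24: queue=[G,H,E,D] q_used=0 → run G
t=25: queue=[G,H,E,D] q_used=1 → run G
t=26: queue=[G,H,E,D] q_used=2 → run G
t=27: queue=[H,E,D] q_used=0 → run H
t=28: queue=[H,E,D] q_used=1 → run H
t=29: queue=[E,D] q_used=0 → run E
t=30: queue=[E,D] q_used=1 → run E
t=31: queue=[E,D] q_used=2 → run E
t=32: queue=[D] q_used=0 → run D
t=33: (idle)
t=34: (idle)
t=35: (idle)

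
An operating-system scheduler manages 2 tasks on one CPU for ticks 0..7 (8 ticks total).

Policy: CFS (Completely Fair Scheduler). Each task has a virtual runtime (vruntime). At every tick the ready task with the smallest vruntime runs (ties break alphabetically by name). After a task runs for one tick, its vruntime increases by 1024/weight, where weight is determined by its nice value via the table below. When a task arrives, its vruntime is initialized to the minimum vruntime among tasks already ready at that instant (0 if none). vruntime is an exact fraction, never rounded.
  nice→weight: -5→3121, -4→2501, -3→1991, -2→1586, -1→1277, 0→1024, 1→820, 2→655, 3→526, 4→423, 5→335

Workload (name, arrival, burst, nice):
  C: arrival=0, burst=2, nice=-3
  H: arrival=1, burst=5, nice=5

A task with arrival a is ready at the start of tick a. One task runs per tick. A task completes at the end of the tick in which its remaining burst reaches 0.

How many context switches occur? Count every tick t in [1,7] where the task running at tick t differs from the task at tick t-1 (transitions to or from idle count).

t=0: vr[C=0] → run C
t=1: vr[C=1024/1991 H=1024/1991] → run C
t=2: vr[H=1024/1991] → run H
t=3: vr[H=2381824/666985] → run H
t=4: vr[H=4420608/666985] → run H
t=5: vr[H=6459392/666985] → run H
t=6: vr[H=8498176/666985] → run H
t=7: (idle)

context switches = 2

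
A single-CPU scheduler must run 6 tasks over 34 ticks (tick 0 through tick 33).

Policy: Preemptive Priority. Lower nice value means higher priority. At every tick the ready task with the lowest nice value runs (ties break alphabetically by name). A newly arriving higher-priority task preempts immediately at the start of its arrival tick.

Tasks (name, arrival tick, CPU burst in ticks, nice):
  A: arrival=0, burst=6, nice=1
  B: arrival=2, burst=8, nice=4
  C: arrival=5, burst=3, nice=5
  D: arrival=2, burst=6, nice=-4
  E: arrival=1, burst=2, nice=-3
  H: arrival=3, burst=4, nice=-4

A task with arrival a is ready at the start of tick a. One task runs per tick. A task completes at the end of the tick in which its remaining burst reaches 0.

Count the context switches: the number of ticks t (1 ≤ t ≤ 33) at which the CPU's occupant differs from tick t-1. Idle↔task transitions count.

t=0: ready={A} → run A
t=1: ready={A,E} → run E
t=2: ready={A,B,D,E} → run D
t=3: ready={A,B,D,E,H} → run D
t=4: ready={A,B,D,E,H} → run D
t=5: ready={A,B,C,D,E,H} → run D
t=6: ready={A,B,C,D,E,H} → run D
t=7: ready={A,B,C,D,E,H} → run D
t=8: ready={A,B,C,E,H} → run H
t=9: ready={A,B,C,E,H} → run H
t=10: ready={A,B,C,E,H} → run H
t=11: ready={A,B,C,E,H} → run H
t=12: ready={A,B,C,E} → run E
t=13: ready={A,B,C} → run A
t=14: ready={A,B,C} → run A
t=15: ready={A,B,C} → run A
t=16: ready={A,B,C} → run A
t=17: ready={A,B,C} → run A
t=18: ready={B,C} → run B
t=19: ready={B,C} → run B
t=20: ready={B,C} → run B
t=21: ready={B,C} → run B
t=22: ready={B,C} → run B
t=23: ready={B,C} → run B
t=24: ready={B,C} → run B
t=25: ready={B,C} → run B
t=26: ready={C} → run C
t=27: ready={C} → run C
t=28: ready={C} → run C
t=29: (idle)
t=30: (idle)
t=31: (idle)
t=32: (idle)
t=33: (idle)

context switches = 8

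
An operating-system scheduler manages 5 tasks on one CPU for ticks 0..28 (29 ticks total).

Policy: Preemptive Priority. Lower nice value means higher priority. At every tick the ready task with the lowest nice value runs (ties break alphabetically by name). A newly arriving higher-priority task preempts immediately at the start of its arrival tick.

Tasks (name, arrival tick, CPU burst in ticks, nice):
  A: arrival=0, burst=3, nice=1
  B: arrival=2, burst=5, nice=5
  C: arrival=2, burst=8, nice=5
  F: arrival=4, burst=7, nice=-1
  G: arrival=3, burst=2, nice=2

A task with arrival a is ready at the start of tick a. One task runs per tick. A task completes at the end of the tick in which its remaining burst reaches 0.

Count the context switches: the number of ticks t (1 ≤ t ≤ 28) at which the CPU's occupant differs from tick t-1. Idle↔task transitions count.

context switches = 6

t=0: ready={A} → run A
t=1: ready={A} → run A
t=2: ready={A,B,C} → run A
t=3: ready={B,C,G} → run G
t=4: ready={B,C,F,G} → run F
t=5: ready={B,C,F,G} → run F
t=6: ready={B,C,F,G} → run F
t=7: ready={B,C,F,G} → run F
t=8: ready={B,C,F,G} → run F
t=9: ready={B,C,F,G} → run F
t=10: ready={B,C,F,G} → run F
t=11: ready={B,C,G} → run G
t=12: ready={B,C} → run B
t=13: ready={B,C} → run B
t=14: ready={B,C} → run B
t=15: ready={B,C} → run B
t=16: ready={B,C} → run B
t=17: ready={C} → run C
t=18: ready={C} → run C
t=19: ready={C} → run C
t=20: ready={C} → run C
t=21: ready={C} → run C
t=22: ready={C} → run C
t=23: ready={C} → run C
t=24: ready={C} → run C
t=25: (idle)
t=26: (idle)
t=27: (idle)
t=28: (idle)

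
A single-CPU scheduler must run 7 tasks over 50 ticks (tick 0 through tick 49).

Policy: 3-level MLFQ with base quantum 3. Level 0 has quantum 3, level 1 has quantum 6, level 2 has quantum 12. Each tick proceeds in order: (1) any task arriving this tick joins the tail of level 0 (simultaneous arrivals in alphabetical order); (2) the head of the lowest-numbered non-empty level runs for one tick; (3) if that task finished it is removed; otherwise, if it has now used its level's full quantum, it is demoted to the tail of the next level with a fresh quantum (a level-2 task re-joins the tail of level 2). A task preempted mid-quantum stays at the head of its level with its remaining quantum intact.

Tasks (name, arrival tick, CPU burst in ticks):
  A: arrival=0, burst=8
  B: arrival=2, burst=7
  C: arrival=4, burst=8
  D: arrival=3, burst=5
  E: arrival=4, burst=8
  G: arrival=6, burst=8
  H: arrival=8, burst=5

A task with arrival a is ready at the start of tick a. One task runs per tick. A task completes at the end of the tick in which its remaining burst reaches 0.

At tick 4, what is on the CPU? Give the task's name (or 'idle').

t=0: L0/L1/L2 = A/-/- → run A
t=1: L0/L1/L2 = A/-/- → run A
t=2: L0/L1/L2 = AB/-/- → run A
t=3: L0/L1/L2 = BD/A/- → run B
t=4: L0/L1/L2 = BDCE/A/- → run B
t=5: L0/L1/L2 = BDCE/A/- → run B
t=6: L0/L1/L2 = DCEG/AB/- → run D
t=7: L0/L1/L2 = DCEG/AB/- → run D
t=8: L0/L1/L2 = DCEGH/AB/- → run D
t=9: L0/L1/L2 = CEGH/ABD/- → run C
t=10: L0/L1/L2 = CEGH/ABD/- → run C
t=11: L0/L1/L2 = CEGH/ABD/- → run C
t=12: L0/L1/L2 = EGH/ABDC/- → run E
t=13: L0/L1/L2 = EGH/ABDC/- → run E
t=14: L0/L1/L2 = EGH/ABDC/- → run E
t=15: L0/L1/L2 = GH/ABDCE/- → run G
t=16: L0/L1/L2 = GH/ABDCE/- → run G
t=17: L0/L1/L2 = GH/ABDCE/- → run G
t=18: L0/L1/L2 = H/ABDCEG/- → run H
t=19: L0/L1/L2 = H/ABDCEG/- → run H
t=20: L0/L1/L2 = H/ABDCEG/- → run H
t=21: L0/L1/L2 = -/ABDCEGH/- → run A
t=22: L0/L1/L2 = -/ABDCEGH/- → run A
t=23: L0/L1/L2 = -/ABDCEGH/- → run A
t=24: L0/L1/L2 = -/ABDCEGH/- → run A
t=25: L0/L1/L2 = -/ABDCEGH/- → run A
t=26: L0/L1/L2 = -/BDCEGH/- → run B
t=27: L0/L1/L2 = -/BDCEGH/- → run B
t=28: L0/L1/L2 = -/BDCEGH/- → run B
t=29: L0/L1/L2 = -/BDCEGH/- → run B
t=30: L0/L1/L2 = -/DCEGH/- → run D
t=31: L0/L1/L2 = -/DCEGH/- → run D
t=32: L0/L1/L2 = -/CEGH/- → run C
t=33: L0/L1/L2 = -/CEGH/- → run C
t=34: L0/L1/L2 = -/CEGH/- → run C
t=35: L0/L1/L2 = -/CEGH/- → run C
t=36: L0/L1/L2 = -/CEGH/- → run C
t=37: L0/L1/L2 = -/EGH/- → run E
t=38: L0/L1/L2 = -/EGH/- → run E
t=39: L0/L1/L2 = -/EGH/- → run E
t=40: L0/L1/L2 = -/EGH/- → run E
t=41: L0/L1/L2 = -/EGH/- → run E
t=42: L0/L1/L2 = -/GH/- → run G
t=43: L0/L1/L2 = -/GH/- → run G
t=44: L0/L1/L2 = -/GH/- → run G
t=45: L0/L1/L2 = -/GH/- → run G
t=46: L0/L1/L2 = -/GH/- → run G
t=47: L0/L1/L2 = -/H/- → run H
t=48: L0/L1/L2 = -/H/- → run H
t=49: (idle)

running at tick 4 = B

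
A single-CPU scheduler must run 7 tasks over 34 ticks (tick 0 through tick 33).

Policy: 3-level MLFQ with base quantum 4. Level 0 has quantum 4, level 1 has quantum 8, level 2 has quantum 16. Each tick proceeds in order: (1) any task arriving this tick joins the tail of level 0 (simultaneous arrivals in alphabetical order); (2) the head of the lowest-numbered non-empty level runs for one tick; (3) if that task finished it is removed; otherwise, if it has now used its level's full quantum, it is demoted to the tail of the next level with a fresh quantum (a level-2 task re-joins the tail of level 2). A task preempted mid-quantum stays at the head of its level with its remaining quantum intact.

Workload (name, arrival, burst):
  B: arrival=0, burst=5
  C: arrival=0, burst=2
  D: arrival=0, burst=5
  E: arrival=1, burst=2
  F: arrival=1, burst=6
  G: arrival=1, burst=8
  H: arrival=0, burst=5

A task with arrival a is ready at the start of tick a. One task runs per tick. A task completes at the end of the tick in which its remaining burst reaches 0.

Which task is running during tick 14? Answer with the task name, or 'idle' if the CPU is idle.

running at tick 14 = E

t=0: L0/L1/L2 = BCDH/-/- → run B
t=1: L0/L1/L2 = BCDHEFG/-/- → run B
t=2: L0/L1/L2 = BCDHEFG/-/- → run B
t=3: L0/L1/L2 = BCDHEFG/-/- → run B
t=4: L0/L1/L2 = CDHEFG/B/- → run C
t=5: L0/L1/L2 = CDHEFG/B/- → run C
t=6: L0/L1/L2 = DHEFG/B/- → run D
t=7: L0/L1/L2 = DHEFG/B/- → run D
t=8: L0/L1/L2 = DHEFG/B/- → run D
t=9: L0/L1/L2 = DHEFG/B/- → run D
t=10: L0/L1/L2 = HEFG/BD/- → run H
t=11: L0/L1/L2 = HEFG/BD/- → run H
t=12: L0/L1/L2 = HEFG/BD/- → run H
t=13: L0/L1/L2 = HEFG/BD/- → run H
t=14: L0/L1/L2 = EFG/BDH/- → run E
t=15: L0/L1/L2 = EFG/BDH/- → run E
t=16: L0/L1/L2 = FG/BDH/- → run F
t=17: L0/L1/L2 = FG/BDH/- → run F
t=18: L0/L1/L2 = FG/BDH/- → run F
t=19: L0/L1/L2 = FG/BDH/- → run F
t=20: L0/L1/L2 = G/BDHF/- → run G
t=21: L0/L1/L2 = G/BDHF/- → run G
t=22: L0/L1/L2 = G/BDHF/- → run G
t=23: L0/L1/L2 = G/BDHF/- → run G
t=24: L0/L1/L2 = -/BDHFG/- → run B
t=25: L0/L1/L2 = -/DHFG/- → run D
t=26: L0/L1/L2 = -/HFG/- → run H
t=27: L0/L1/L2 = -/FG/- → run F
t=28: L0/L1/L2 = -/FG/- → run F
t=29: L0/L1/L2 = -/G/- → run G
t=30: L0/L1/L2 = -/G/- → run G
t=31: L0/L1/L2 = -/G/- → run G
t=32: L0/L1/L2 = -/G/- → run G
t=33: (idle)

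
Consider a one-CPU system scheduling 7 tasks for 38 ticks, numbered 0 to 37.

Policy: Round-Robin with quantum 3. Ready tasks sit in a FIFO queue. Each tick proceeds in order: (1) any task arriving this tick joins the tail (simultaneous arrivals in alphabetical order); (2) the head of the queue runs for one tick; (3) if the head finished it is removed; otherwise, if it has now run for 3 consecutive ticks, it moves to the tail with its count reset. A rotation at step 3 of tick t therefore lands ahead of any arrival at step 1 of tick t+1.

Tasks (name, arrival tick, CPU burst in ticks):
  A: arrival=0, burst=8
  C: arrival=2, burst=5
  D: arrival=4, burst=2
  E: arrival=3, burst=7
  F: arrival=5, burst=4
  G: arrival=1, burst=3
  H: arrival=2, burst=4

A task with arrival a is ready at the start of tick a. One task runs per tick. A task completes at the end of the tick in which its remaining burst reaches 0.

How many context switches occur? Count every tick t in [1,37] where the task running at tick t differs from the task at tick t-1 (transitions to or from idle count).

context switches = 14

t=0: queue=[A] q_used=0 → run A
t=1: queue=[A,G] q_used=1 → run A
t=2: queue=[A,G,C,H] q_used=2 → run A
t=3: queue=[G,C,H,A,E] q_used=0 → run G
t=4: queue=[G,C,H,A,E,D] q_used=1 → run G
t=5: queue=[G,C,H,A,E,D,F] q_used=2 → run G
t=6: queue=[C,H,A,E,D,F] q_used=0 → run C
t=7: queue=[C,H,A,E,D,F] q_used=1 → run C
t=8: queue=[C,H,A,E,D,F] q_used=2 → run C
t=9: queue=[H,A,E,D,F,C] q_used=0 → run H
t=10: queue=[H,A,E,D,F,C] q_used=1 → run H
t=11: queue=[H,A,E,D,F,C] q_used=2 → run H
t=12: queue=[A,E,D,F,C,H] q_used=0 → run A
t=13: queue=[A,E,D,F,C,H] q_used=1 → run A
t=14: queue=[A,E,D,F,C,H] q_used=2 → run A
t=15: queue=[E,D,F,C,H,A] q_used=0 → run E
t=16: queue=[E,D,F,C,H,A] q_used=1 → run E
t=17: queue=[E,D,F,C,H,A] q_used=2 → run E
t=18: queue=[D,F,C,H,A,E] q_used=0 → run D
t=19: queue=[D,F,C,H,A,E] q_used=1 → run D
t=20: queue=[F,C,H,A,E] q_used=0 → run F
t=21: queue=[F,C,H,A,E] q_used=1 → run F
t=22: queue=[F,C,H,A,E] q_used=2 → run F
t=23: queue=[C,H,A,E,F] q_used=0 → run C
t=24: queue=[C,H,A,E,F] q_used=1 → run C
t=25: queue=[H,A,E,F] q_used=0 → run H
t=26: queue=[A,E,F] q_used=0 → run A
t=27: queue=[A,E,F] q_used=1 → run A
t=28: queue=[E,F] q_used=0 → run E
t=29: queue=[E,F] q_used=1 → run E
t=30: queue=[E,F] q_used=2 → run E
t=31: queue=[F,E] q_used=0 → run F
t=32: queue=[E] q_used=0 → run E
t=33: (idle)
t=34: (idle)
t=35: (idle)
t=36: (idle)
t=37: (idle)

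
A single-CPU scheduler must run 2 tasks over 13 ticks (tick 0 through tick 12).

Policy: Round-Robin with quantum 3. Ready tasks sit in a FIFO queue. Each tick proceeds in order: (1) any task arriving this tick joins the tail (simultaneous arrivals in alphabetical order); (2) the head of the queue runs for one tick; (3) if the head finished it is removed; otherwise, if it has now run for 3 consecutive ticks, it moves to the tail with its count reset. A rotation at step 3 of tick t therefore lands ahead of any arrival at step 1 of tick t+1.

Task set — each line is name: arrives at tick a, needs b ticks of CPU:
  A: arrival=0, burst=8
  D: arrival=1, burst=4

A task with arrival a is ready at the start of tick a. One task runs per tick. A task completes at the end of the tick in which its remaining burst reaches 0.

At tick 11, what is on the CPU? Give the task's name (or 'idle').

t=0: queue=[A] q_used=0 → run A
t=1: queue=[A,D] q_used=1 → run A
t=2: queue=[A,D] q_used=2 → run A
t=3: queue=[D,A] q_used=0 → run D
t=4: queue=[D,A] q_used=1 → run D
t=5: queue=[D,A] q_used=2 → run D
t=6: queue=[A,D] q_used=0 → run A
t=7: queue=[A,D] q_used=1 → run A
t=8: queue=[A,D] q_used=2 → run A
t=9: queue=[D,A] q_used=0 → run D
t=10: queue=[A] q_used=0 → run A
t=11: queue=[A] q_used=1 → run A
t=12: (idle)

running at tick 11 = A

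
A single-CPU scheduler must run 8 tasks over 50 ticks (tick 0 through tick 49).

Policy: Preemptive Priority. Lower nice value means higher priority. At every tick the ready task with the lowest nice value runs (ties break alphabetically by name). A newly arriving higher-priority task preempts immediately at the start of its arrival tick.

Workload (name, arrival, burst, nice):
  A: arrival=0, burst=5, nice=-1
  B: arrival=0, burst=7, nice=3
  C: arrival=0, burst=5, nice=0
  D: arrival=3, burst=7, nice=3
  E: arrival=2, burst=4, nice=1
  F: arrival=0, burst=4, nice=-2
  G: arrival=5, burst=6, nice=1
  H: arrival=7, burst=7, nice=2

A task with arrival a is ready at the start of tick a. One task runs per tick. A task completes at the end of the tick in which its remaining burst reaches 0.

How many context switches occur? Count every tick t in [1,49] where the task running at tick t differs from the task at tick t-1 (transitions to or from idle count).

t=0: ready={A,B,C,F} → run F
t=1: ready={A,B,C,F} → run F
t=2: ready={A,B,C,E,F} → run F
t=3: ready={A,B,C,D,E,F} → run F
t=4: ready={A,B,C,D,E} → run A
t=5: ready={A,B,C,D,E,G} → run A
t=6: ready={A,B,C,D,E,G} → run A
t=7: ready={A,B,C,D,E,G,H} → run A
t=8: ready={A,B,C,D,E,G,H} → run A
t=9: ready={B,C,D,E,G,H} → run C
t=10: ready={B,C,D,E,G,H} → run C
t=11: ready={B,C,D,E,G,H} → run C
t=12: ready={B,C,D,E,G,H} → run C
t=13: ready={B,C,D,E,G,H} → run C
t=14: ready={B,D,E,G,H} → run E
t=15: ready={B,D,E,G,H} → run E
t=16: ready={B,D,E,G,H} → run E
t=17: ready={B,D,E,G,H} → run E
t=18: ready={B,D,G,H} → run G
t=19: ready={B,D,G,H} → run G
t=20: ready={B,D,G,H} → run G
t=21: ready={B,D,G,H} → run G
t=22: ready={B,D,G,H} → run G
t=23: ready={B,D,G,H} → run G
t=24: ready={B,D,H} → run H
t=25: ready={B,D,H} → run H
t=26: ready={B,D,H} → run H
t=27: ready={B,D,H} → run H
t=28: ready={B,D,H} → run H
t=29: ready={B,D,H} → run H
t=30: ready={B,D,H} → run H
t=31: ready={B,D} → run B
t=32: ready={B,D} → run B
t=33: ready={B,D} → run B
t=34: ready={B,D} → run B
t=35: ready={B,D} → run B
t=36: ready={B,D} → run B
t=37: ready={B,D} → run B
t=38: ready={D} → run D
t=39: ready={D} → run D
t=40: ready={D} → run D
t=41: ready={D} → run D
t=42: ready={D} → run D
t=43: ready={D} → run D
t=44: ready={D} → run D
t=45: (idle)
t=46: (idle)
t=47: (idle)
t=48: (idle)
t=49: (idle)

context switches = 8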